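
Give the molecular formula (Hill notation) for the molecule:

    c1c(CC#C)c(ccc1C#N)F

Heavy atoms from the SMILES: 10 C, 1 F, 1 N.
Implicit hydrogens by atom environment:
  3 × C (aromatic): 1 H each → 3
  3 × C (aromatic): no H
  2 × C: no H
  1 × C: 2 H
  1 × C: 1 H
  1 × F: no H
  1 × N: no H
  Total hydrogens = 6.
Molecular formula: C10H6FN

C10H6FN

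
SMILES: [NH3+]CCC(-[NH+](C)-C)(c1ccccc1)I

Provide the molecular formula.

Heavy atoms from the SMILES: 11 C, 1 I, 2 N.
Implicit hydrogens by atom environment:
  5 × C (aromatic): 1 H each → 5
  2 × C: 3 H each → 6
  2 × C: 2 H each → 4
  1 × C: no H
  1 × C (aromatic): no H
  1 × I: no H
  1 × N (charge +1): 3 H
  1 × N (charge +1): 1 H
  Total hydrogens = 19.
Net charge +2.
Molecular formula: [C11H19IN2]2+

[C11H19IN2]2+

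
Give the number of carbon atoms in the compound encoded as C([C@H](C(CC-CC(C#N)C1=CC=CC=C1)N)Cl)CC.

The symbol for carbon appears 16 times in the SMILES. (Cl is a single chlorine, not C + l.)

16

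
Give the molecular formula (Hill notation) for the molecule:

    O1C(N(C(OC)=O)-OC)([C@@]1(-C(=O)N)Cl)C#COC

Heavy atoms from the SMILES: 9 C, 1 Cl, 2 N, 6 O.
Implicit hydrogens by atom environment:
  6 × C: no H
  6 × O: no H
  3 × C: 3 H each → 9
  1 × Cl: no H
  1 × N: 2 H
  1 × N: no H
  Total hydrogens = 11.
Molecular formula: C9H11ClN2O6

C9H11ClN2O6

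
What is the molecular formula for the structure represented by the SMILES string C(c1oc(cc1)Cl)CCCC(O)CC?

C11H17ClO2

Heavy atoms from the SMILES: 11 C, 1 Cl, 2 O.
Implicit hydrogens by atom environment:
  5 × C: 2 H each → 10
  2 × C (aromatic): 1 H each → 2
  2 × C (aromatic): no H
  1 × C: 3 H
  1 × C: 1 H
  1 × Cl: no H
  1 × O: 1 H
  1 × O (aromatic): no H
  Total hydrogens = 17.
Molecular formula: C11H17ClO2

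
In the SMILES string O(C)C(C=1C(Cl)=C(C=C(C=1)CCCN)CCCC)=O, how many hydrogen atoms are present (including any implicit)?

22

Hydrogens are implicit in SMILES; fill each atom to its normal valence:
  6 × C: 2 H each → 12
  4 × C (aromatic): no H
  2 × C: 3 H each → 6
  2 × C (aromatic): 1 H each → 2
  2 × O: no H
  1 × C: no H
  1 × Cl: no H
  1 × N: 2 H
  Total hydrogens = 22.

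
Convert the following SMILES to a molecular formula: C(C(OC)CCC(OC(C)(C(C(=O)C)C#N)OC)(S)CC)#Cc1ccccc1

Heavy atoms from the SMILES: 22 C, 1 N, 4 O, 1 S.
Implicit hydrogens by atom environment:
  6 × C: no H
  5 × C: 3 H each → 15
  5 × C (aromatic): 1 H each → 5
  4 × O: no H
  3 × C: 2 H each → 6
  2 × C: 1 H each → 2
  1 × C (aromatic): no H
  1 × N: no H
  1 × S: 1 H
  Total hydrogens = 29.
Molecular formula: C22H29NO4S

C22H29NO4S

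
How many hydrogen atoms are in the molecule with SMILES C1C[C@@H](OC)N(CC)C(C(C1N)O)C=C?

22

Hydrogens are implicit in SMILES; fill each atom to its normal valence:
  5 × C: 1 H each → 5
  4 × C: 2 H each → 8
  2 × C: 3 H each → 6
  1 × N: 2 H
  1 × N: no H
  1 × O: 1 H
  1 × O: no H
  Total hydrogens = 22.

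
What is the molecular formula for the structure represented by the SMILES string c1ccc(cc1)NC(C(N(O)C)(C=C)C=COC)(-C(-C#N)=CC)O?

Heavy atoms from the SMILES: 18 C, 3 N, 3 O.
Implicit hydrogens by atom environment:
  5 × C (aromatic): 1 H each → 5
  4 × C: 1 H each → 4
  4 × C: no H
  3 × C: 3 H each → 9
  2 × N: no H
  2 × O: 1 H each → 2
  1 × C: 2 H
  1 × C (aromatic): no H
  1 × N: 1 H
  1 × O: no H
  Total hydrogens = 23.
Molecular formula: C18H23N3O3

C18H23N3O3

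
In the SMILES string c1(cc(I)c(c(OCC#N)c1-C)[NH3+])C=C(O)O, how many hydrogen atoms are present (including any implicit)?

Hydrogens are implicit in SMILES; fill each atom to its normal valence:
  5 × C (aromatic): no H
  2 × C: no H
  2 × O: 1 H each → 2
  1 × C: 3 H
  1 × C: 2 H
  1 × C (aromatic): 1 H
  1 × C: 1 H
  1 × I: no H
  1 × N (charge +1): 3 H
  1 × N: no H
  1 × O: no H
  Total hydrogens = 12.

12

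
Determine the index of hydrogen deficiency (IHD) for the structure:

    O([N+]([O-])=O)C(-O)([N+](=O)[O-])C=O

3

Molecular formula from the SMILES: C2H2N2O7.
DoU = (2C + 2 + N − H − X)/2 = (2·2 + 2 + 2 − 2 − 0)/2 = 6/2 = 3.
(Structurally: 0 ring(s) + 3 π bond(s) = 3.)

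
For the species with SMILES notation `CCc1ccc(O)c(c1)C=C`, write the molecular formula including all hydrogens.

Heavy atoms from the SMILES: 10 C, 1 O.
Implicit hydrogens by atom environment:
  3 × C (aromatic): 1 H each → 3
  3 × C (aromatic): no H
  2 × C: 2 H each → 4
  1 × C: 3 H
  1 × C: 1 H
  1 × O: 1 H
  Total hydrogens = 12.
Molecular formula: C10H12O

C10H12O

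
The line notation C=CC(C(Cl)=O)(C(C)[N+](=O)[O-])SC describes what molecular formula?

Heavy atoms from the SMILES: 7 C, 1 Cl, 1 N, 3 O, 1 S.
Implicit hydrogens by atom environment:
  2 × C: 3 H each → 6
  2 × C: 1 H each → 2
  2 × C: no H
  2 × O: no H
  1 × C: 2 H
  1 × Cl: no H
  1 × N (charge +1): no H
  1 × O (charge -1): no H
  1 × S: no H
  Total hydrogens = 10.
Molecular formula: C7H10ClNO3S

C7H10ClNO3S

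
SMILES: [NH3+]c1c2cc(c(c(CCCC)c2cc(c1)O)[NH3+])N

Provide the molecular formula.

Heavy atoms from the SMILES: 14 C, 3 N, 1 O.
Implicit hydrogens by atom environment:
  7 × C (aromatic): no H
  3 × C: 2 H each → 6
  3 × C (aromatic): 1 H each → 3
  2 × N (charge +1): 3 H each → 6
  1 × C: 3 H
  1 × N: 2 H
  1 × O: 1 H
  Total hydrogens = 21.
Net charge +2.
Molecular formula: [C14H21N3O]2+

[C14H21N3O]2+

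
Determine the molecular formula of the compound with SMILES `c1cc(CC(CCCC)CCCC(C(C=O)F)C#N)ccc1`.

C19H26FNO

Heavy atoms from the SMILES: 19 C, 1 F, 1 N, 1 O.
Implicit hydrogens by atom environment:
  7 × C: 2 H each → 14
  5 × C (aromatic): 1 H each → 5
  4 × C: 1 H each → 4
  1 × C: 3 H
  1 × C: no H
  1 × C (aromatic): no H
  1 × F: no H
  1 × N: no H
  1 × O: no H
  Total hydrogens = 26.
Molecular formula: C19H26FNO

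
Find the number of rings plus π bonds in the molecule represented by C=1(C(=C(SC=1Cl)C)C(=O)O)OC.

Molecular formula from the SMILES: C7H7ClO3S.
DoU = (2C + 2 + N − H − X)/2 = (2·7 + 2 + 0 − 7 − 1)/2 = 8/2 = 4.
(Structurally: 1 ring(s) + 3 π bond(s) = 4.)

4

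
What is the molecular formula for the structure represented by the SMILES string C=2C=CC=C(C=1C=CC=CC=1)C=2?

C12H10

Heavy atoms from the SMILES: 12 C.
Implicit hydrogens by atom environment:
  10 × C (aromatic): 1 H each → 10
  2 × C (aromatic): no H
  Total hydrogens = 10.
Molecular formula: C12H10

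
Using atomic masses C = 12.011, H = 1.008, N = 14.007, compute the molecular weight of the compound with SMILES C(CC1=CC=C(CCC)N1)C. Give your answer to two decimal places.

151.25

Molecular formula: C10H17N.
M = 10×12.011 + 17×1.008 + 1×14.007 = 151.25 g/mol.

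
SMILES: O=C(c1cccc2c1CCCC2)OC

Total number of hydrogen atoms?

14

Hydrogens are implicit in SMILES; fill each atom to its normal valence:
  4 × C: 2 H each → 8
  3 × C (aromatic): 1 H each → 3
  3 × C (aromatic): no H
  2 × O: no H
  1 × C: 3 H
  1 × C: no H
  Total hydrogens = 14.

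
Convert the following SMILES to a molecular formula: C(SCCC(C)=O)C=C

Heavy atoms from the SMILES: 7 C, 1 O, 1 S.
Implicit hydrogens by atom environment:
  4 × C: 2 H each → 8
  1 × C: 3 H
  1 × C: 1 H
  1 × C: no H
  1 × O: no H
  1 × S: no H
  Total hydrogens = 12.
Molecular formula: C7H12OS

C7H12OS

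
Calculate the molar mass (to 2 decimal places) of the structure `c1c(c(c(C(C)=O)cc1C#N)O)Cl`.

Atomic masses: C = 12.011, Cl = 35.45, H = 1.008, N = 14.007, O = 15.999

Molecular formula: C9H6ClNO2.
M = 9×12.011 + 1×35.45 + 6×1.008 + 1×14.007 + 2×15.999 = 195.60 g/mol.

195.60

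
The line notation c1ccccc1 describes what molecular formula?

C6H6

Heavy atoms from the SMILES: 6 C.
Implicit hydrogens by atom environment:
  6 × C (aromatic): 1 H each → 6
  Total hydrogens = 6.
Molecular formula: C6H6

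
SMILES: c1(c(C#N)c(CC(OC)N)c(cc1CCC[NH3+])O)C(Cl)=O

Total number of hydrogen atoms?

19

Hydrogens are implicit in SMILES; fill each atom to its normal valence:
  5 × C (aromatic): no H
  4 × C: 2 H each → 8
  2 × C: no H
  2 × O: no H
  1 × C: 3 H
  1 × C (aromatic): 1 H
  1 × C: 1 H
  1 × Cl: no H
  1 × N (charge +1): 3 H
  1 × N: 2 H
  1 × N: no H
  1 × O: 1 H
  Total hydrogens = 19.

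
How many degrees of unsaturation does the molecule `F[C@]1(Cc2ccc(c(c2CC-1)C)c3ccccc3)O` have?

9

Molecular formula from the SMILES: C17H17FO.
DoU = (2C + 2 + N − H − X)/2 = (2·17 + 2 + 0 − 17 − 1)/2 = 18/2 = 9.
(Structurally: 3 ring(s) + 6 π bond(s) = 9.)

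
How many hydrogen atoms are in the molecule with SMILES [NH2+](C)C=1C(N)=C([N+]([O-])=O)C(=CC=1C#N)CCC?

Hydrogens are implicit in SMILES; fill each atom to its normal valence:
  5 × C (aromatic): no H
  2 × C: 3 H each → 6
  2 × C: 2 H each → 4
  1 × C (aromatic): 1 H
  1 × C: no H
  1 × N (charge +1): 2 H
  1 × N: 2 H
  1 × N: no H
  1 × N (charge +1): no H
  1 × O: no H
  1 × O (charge -1): no H
  Total hydrogens = 15.

15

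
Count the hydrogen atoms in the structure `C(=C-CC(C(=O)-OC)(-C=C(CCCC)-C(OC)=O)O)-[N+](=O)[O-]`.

Hydrogens are implicit in SMILES; fill each atom to its normal valence:
  5 × O: no H
  4 × C: 2 H each → 8
  4 × C: no H
  3 × C: 3 H each → 9
  3 × C: 1 H each → 3
  1 × N (charge +1): no H
  1 × O: 1 H
  1 × O (charge -1): no H
  Total hydrogens = 21.

21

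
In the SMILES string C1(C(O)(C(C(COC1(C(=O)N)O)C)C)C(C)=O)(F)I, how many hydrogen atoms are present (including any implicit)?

17

Hydrogens are implicit in SMILES; fill each atom to its normal valence:
  5 × C: no H
  3 × C: 3 H each → 9
  3 × O: no H
  2 × C: 1 H each → 2
  2 × O: 1 H each → 2
  1 × C: 2 H
  1 × F: no H
  1 × I: no H
  1 × N: 2 H
  Total hydrogens = 17.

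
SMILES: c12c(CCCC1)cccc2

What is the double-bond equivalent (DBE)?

Molecular formula from the SMILES: C10H12.
DoU = (2C + 2 + N − H − X)/2 = (2·10 + 2 + 0 − 12 − 0)/2 = 10/2 = 5.
(Structurally: 2 ring(s) + 3 π bond(s) = 5.)

5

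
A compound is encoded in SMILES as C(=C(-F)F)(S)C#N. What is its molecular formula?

Heavy atoms from the SMILES: 3 C, 2 F, 1 N, 1 S.
Implicit hydrogens by atom environment:
  3 × C: no H
  2 × F: no H
  1 × N: no H
  1 × S: 1 H
  Total hydrogens = 1.
Molecular formula: C3HF2NS

C3HF2NS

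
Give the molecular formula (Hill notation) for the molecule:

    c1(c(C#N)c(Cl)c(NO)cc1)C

Heavy atoms from the SMILES: 8 C, 1 Cl, 2 N, 1 O.
Implicit hydrogens by atom environment:
  4 × C (aromatic): no H
  2 × C (aromatic): 1 H each → 2
  1 × C: 3 H
  1 × C: no H
  1 × Cl: no H
  1 × N: 1 H
  1 × N: no H
  1 × O: 1 H
  Total hydrogens = 7.
Molecular formula: C8H7ClN2O

C8H7ClN2O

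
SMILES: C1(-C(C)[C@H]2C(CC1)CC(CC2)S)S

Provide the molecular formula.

Heavy atoms from the SMILES: 11 C, 2 S.
Implicit hydrogens by atom environment:
  5 × C: 2 H each → 10
  5 × C: 1 H each → 5
  2 × S: 1 H each → 2
  1 × C: 3 H
  Total hydrogens = 20.
Molecular formula: C11H20S2

C11H20S2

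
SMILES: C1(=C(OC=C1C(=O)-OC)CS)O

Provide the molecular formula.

Heavy atoms from the SMILES: 7 C, 4 O, 1 S.
Implicit hydrogens by atom environment:
  3 × C (aromatic): no H
  2 × O: no H
  1 × C: 3 H
  1 × C: 2 H
  1 × C (aromatic): 1 H
  1 × C: no H
  1 × O: 1 H
  1 × O (aromatic): no H
  1 × S: 1 H
  Total hydrogens = 8.
Molecular formula: C7H8O4S

C7H8O4S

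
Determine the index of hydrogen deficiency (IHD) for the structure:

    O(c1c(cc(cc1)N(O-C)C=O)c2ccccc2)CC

Molecular formula from the SMILES: C16H17NO3.
DoU = (2C + 2 + N − H − X)/2 = (2·16 + 2 + 1 − 17 − 0)/2 = 18/2 = 9.
(Structurally: 2 ring(s) + 7 π bond(s) = 9.)

9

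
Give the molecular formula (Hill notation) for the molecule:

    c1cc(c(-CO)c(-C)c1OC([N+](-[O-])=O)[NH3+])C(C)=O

C11H15N2O5+

Heavy atoms from the SMILES: 11 C, 2 N, 5 O.
Implicit hydrogens by atom environment:
  4 × C (aromatic): no H
  3 × O: no H
  2 × C: 3 H each → 6
  2 × C (aromatic): 1 H each → 2
  1 × C: 2 H
  1 × C: 1 H
  1 × C: no H
  1 × N (charge +1): 3 H
  1 × N (charge +1): no H
  1 × O: 1 H
  1 × O (charge -1): no H
  Total hydrogens = 15.
Net charge +1.
Molecular formula: C11H15N2O5+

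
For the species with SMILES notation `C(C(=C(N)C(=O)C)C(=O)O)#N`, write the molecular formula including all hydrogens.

Heavy atoms from the SMILES: 6 C, 2 N, 3 O.
Implicit hydrogens by atom environment:
  5 × C: no H
  2 × O: no H
  1 × C: 3 H
  1 × N: 2 H
  1 × N: no H
  1 × O: 1 H
  Total hydrogens = 6.
Molecular formula: C6H6N2O3

C6H6N2O3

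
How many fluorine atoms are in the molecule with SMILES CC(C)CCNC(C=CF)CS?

The symbol for fluorine appears 1 time in the SMILES.

1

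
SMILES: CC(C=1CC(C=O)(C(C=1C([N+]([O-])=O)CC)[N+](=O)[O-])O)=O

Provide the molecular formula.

Heavy atoms from the SMILES: 11 C, 2 N, 7 O.
Implicit hydrogens by atom environment:
  4 × C: no H
  4 × O: no H
  3 × C: 1 H each → 3
  2 × C: 3 H each → 6
  2 × C: 2 H each → 4
  2 × N (charge +1): no H
  2 × O (charge -1): no H
  1 × O: 1 H
  Total hydrogens = 14.
Molecular formula: C11H14N2O7

C11H14N2O7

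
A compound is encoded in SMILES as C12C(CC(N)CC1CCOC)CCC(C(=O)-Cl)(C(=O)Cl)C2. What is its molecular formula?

Heavy atoms from the SMILES: 15 C, 2 Cl, 1 N, 3 O.
Implicit hydrogens by atom environment:
  7 × C: 2 H each → 14
  4 × C: 1 H each → 4
  3 × C: no H
  3 × O: no H
  2 × Cl: no H
  1 × C: 3 H
  1 × N: 2 H
  Total hydrogens = 23.
Molecular formula: C15H23Cl2NO3

C15H23Cl2NO3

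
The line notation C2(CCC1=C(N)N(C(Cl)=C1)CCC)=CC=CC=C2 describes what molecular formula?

Heavy atoms from the SMILES: 15 C, 1 Cl, 2 N.
Implicit hydrogens by atom environment:
  6 × C (aromatic): 1 H each → 6
  4 × C: 2 H each → 8
  4 × C (aromatic): no H
  1 × C: 3 H
  1 × Cl: no H
  1 × N: 2 H
  1 × N (aromatic): no H
  Total hydrogens = 19.
Molecular formula: C15H19ClN2

C15H19ClN2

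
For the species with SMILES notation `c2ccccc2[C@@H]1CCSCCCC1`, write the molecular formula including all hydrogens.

Heavy atoms from the SMILES: 13 C, 1 S.
Implicit hydrogens by atom environment:
  6 × C: 2 H each → 12
  5 × C (aromatic): 1 H each → 5
  1 × C: 1 H
  1 × C (aromatic): no H
  1 × S: no H
  Total hydrogens = 18.
Molecular formula: C13H18S

C13H18S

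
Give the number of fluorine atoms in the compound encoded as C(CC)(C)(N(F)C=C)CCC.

1

The symbol for fluorine appears 1 time in the SMILES.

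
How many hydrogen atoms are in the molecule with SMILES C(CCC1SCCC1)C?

Hydrogens are implicit in SMILES; fill each atom to its normal valence:
  6 × C: 2 H each → 12
  1 × C: 3 H
  1 × C: 1 H
  1 × S: no H
  Total hydrogens = 16.

16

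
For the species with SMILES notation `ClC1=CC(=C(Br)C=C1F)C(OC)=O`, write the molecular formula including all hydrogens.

Heavy atoms from the SMILES: 1 Br, 8 C, 1 Cl, 1 F, 2 O.
Implicit hydrogens by atom environment:
  4 × C (aromatic): no H
  2 × C (aromatic): 1 H each → 2
  2 × O: no H
  1 × Br: no H
  1 × C: 3 H
  1 × C: no H
  1 × Cl: no H
  1 × F: no H
  Total hydrogens = 5.
Molecular formula: C8H5BrClFO2

C8H5BrClFO2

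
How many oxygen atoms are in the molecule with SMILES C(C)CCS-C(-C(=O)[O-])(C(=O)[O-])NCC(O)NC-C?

5

The symbol for oxygen appears 5 times in the SMILES.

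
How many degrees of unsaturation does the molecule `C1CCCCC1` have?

Molecular formula from the SMILES: C6H12.
DoU = (2C + 2 + N − H − X)/2 = (2·6 + 2 + 0 − 12 − 0)/2 = 2/2 = 1.
(Structurally: 1 ring(s) + 0 π bond(s) = 1.)

1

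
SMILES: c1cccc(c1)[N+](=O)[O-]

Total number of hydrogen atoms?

Hydrogens are implicit in SMILES; fill each atom to its normal valence:
  5 × C (aromatic): 1 H each → 5
  1 × C (aromatic): no H
  1 × N (charge +1): no H
  1 × O: no H
  1 × O (charge -1): no H
  Total hydrogens = 5.

5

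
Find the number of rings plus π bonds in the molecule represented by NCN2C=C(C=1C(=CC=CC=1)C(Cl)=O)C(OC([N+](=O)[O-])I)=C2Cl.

Molecular formula from the SMILES: C13H10Cl2IN3O4.
DoU = (2C + 2 + N − H − X)/2 = (2·13 + 2 + 3 − 10 − 3)/2 = 18/2 = 9.
(Structurally: 2 ring(s) + 7 π bond(s) = 9.)

9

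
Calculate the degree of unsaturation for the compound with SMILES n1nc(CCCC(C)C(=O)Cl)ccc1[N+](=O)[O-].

Molecular formula from the SMILES: C10H12ClN3O3.
DoU = (2C + 2 + N − H − X)/2 = (2·10 + 2 + 3 − 12 − 1)/2 = 12/2 = 6.
(Structurally: 1 ring(s) + 5 π bond(s) = 6.)

6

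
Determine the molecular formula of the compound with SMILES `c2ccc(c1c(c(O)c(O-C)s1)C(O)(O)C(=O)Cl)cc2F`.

C13H10ClFO5S

Heavy atoms from the SMILES: 13 C, 1 Cl, 1 F, 5 O, 1 S.
Implicit hydrogens by atom environment:
  6 × C (aromatic): no H
  4 × C (aromatic): 1 H each → 4
  3 × O: 1 H each → 3
  2 × C: no H
  2 × O: no H
  1 × C: 3 H
  1 × Cl: no H
  1 × F: no H
  1 × S (aromatic): no H
  Total hydrogens = 10.
Molecular formula: C13H10ClFO5S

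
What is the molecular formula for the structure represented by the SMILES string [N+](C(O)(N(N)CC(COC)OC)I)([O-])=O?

C6H14IN3O5

Heavy atoms from the SMILES: 6 C, 1 I, 3 N, 5 O.
Implicit hydrogens by atom environment:
  3 × O: no H
  2 × C: 3 H each → 6
  2 × C: 2 H each → 4
  1 × C: 1 H
  1 × C: no H
  1 × I: no H
  1 × N: 2 H
  1 × N: no H
  1 × N (charge +1): no H
  1 × O: 1 H
  1 × O (charge -1): no H
  Total hydrogens = 14.
Molecular formula: C6H14IN3O5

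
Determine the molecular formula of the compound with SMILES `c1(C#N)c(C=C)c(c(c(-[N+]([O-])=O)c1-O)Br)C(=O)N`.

C10H6BrN3O4

Heavy atoms from the SMILES: 1 Br, 10 C, 3 N, 4 O.
Implicit hydrogens by atom environment:
  6 × C (aromatic): no H
  2 × C: no H
  2 × O: no H
  1 × Br: no H
  1 × C: 2 H
  1 × C: 1 H
  1 × N: 2 H
  1 × N: no H
  1 × N (charge +1): no H
  1 × O: 1 H
  1 × O (charge -1): no H
  Total hydrogens = 6.
Molecular formula: C10H6BrN3O4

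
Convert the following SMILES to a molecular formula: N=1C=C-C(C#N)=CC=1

C6H4N2

Heavy atoms from the SMILES: 6 C, 2 N.
Implicit hydrogens by atom environment:
  4 × C (aromatic): 1 H each → 4
  1 × C (aromatic): no H
  1 × C: no H
  1 × N (aromatic): no H
  1 × N: no H
  Total hydrogens = 4.
Molecular formula: C6H4N2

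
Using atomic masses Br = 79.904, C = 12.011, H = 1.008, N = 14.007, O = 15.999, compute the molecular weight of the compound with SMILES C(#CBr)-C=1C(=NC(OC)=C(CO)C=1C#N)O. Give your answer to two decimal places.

Molecular formula: C10H7BrN2O3.
M = 1×79.904 + 10×12.011 + 7×1.008 + 2×14.007 + 3×15.999 = 283.08 g/mol.

283.08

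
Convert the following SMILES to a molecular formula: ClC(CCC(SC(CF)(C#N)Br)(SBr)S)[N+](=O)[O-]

C7H8Br2ClFN2O2S3

Heavy atoms from the SMILES: 2 Br, 7 C, 1 Cl, 1 F, 2 N, 2 O, 3 S.
Implicit hydrogens by atom environment:
  3 × C: 2 H each → 6
  3 × C: no H
  2 × Br: no H
  2 × S: no H
  1 × C: 1 H
  1 × Cl: no H
  1 × F: no H
  1 × N: no H
  1 × N (charge +1): no H
  1 × O: no H
  1 × O (charge -1): no H
  1 × S: 1 H
  Total hydrogens = 8.
Molecular formula: C7H8Br2ClFN2O2S3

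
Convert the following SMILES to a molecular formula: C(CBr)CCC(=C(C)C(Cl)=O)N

C8H13BrClNO

Heavy atoms from the SMILES: 1 Br, 8 C, 1 Cl, 1 N, 1 O.
Implicit hydrogens by atom environment:
  4 × C: 2 H each → 8
  3 × C: no H
  1 × Br: no H
  1 × C: 3 H
  1 × Cl: no H
  1 × N: 2 H
  1 × O: no H
  Total hydrogens = 13.
Molecular formula: C8H13BrClNO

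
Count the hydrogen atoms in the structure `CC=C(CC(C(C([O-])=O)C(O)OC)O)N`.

16

Hydrogens are implicit in SMILES; fill each atom to its normal valence:
  4 × C: 1 H each → 4
  2 × C: 3 H each → 6
  2 × C: no H
  2 × O: 1 H each → 2
  2 × O: no H
  1 × C: 2 H
  1 × N: 2 H
  1 × O (charge -1): no H
  Total hydrogens = 16.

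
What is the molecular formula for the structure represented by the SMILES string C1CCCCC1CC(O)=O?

C8H14O2

Heavy atoms from the SMILES: 8 C, 2 O.
Implicit hydrogens by atom environment:
  6 × C: 2 H each → 12
  1 × C: 1 H
  1 × C: no H
  1 × O: 1 H
  1 × O: no H
  Total hydrogens = 14.
Molecular formula: C8H14O2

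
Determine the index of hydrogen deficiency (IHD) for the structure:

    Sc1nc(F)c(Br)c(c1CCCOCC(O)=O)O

5

Molecular formula from the SMILES: C10H11BrFNO4S.
DoU = (2C + 2 + N − H − X)/2 = (2·10 + 2 + 1 − 11 − 2)/2 = 10/2 = 5.
(Structurally: 1 ring(s) + 4 π bond(s) = 5.)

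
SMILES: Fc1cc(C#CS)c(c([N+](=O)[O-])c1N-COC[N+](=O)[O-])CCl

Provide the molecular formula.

Heavy atoms from the SMILES: 11 C, 1 Cl, 1 F, 3 N, 5 O, 1 S.
Implicit hydrogens by atom environment:
  5 × C (aromatic): no H
  3 × C: 2 H each → 6
  3 × O: no H
  2 × C: no H
  2 × N (charge +1): no H
  2 × O (charge -1): no H
  1 × C (aromatic): 1 H
  1 × Cl: no H
  1 × F: no H
  1 × N: 1 H
  1 × S: 1 H
  Total hydrogens = 9.
Molecular formula: C11H9ClFN3O5S

C11H9ClFN3O5S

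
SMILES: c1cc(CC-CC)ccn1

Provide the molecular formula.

C9H13N

Heavy atoms from the SMILES: 9 C, 1 N.
Implicit hydrogens by atom environment:
  4 × C (aromatic): 1 H each → 4
  3 × C: 2 H each → 6
  1 × C: 3 H
  1 × C (aromatic): no H
  1 × N (aromatic): no H
  Total hydrogens = 13.
Molecular formula: C9H13N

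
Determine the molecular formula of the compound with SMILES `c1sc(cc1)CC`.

Heavy atoms from the SMILES: 6 C, 1 S.
Implicit hydrogens by atom environment:
  3 × C (aromatic): 1 H each → 3
  1 × C: 3 H
  1 × C: 2 H
  1 × C (aromatic): no H
  1 × S (aromatic): no H
  Total hydrogens = 8.
Molecular formula: C6H8S

C6H8S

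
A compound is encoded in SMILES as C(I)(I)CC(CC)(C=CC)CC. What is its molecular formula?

Heavy atoms from the SMILES: 10 C, 2 I.
Implicit hydrogens by atom environment:
  3 × C: 3 H each → 9
  3 × C: 2 H each → 6
  3 × C: 1 H each → 3
  2 × I: no H
  1 × C: no H
  Total hydrogens = 18.
Molecular formula: C10H18I2

C10H18I2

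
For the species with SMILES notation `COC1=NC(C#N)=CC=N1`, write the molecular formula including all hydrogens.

C6H5N3O

Heavy atoms from the SMILES: 6 C, 3 N, 1 O.
Implicit hydrogens by atom environment:
  2 × C (aromatic): 1 H each → 2
  2 × C (aromatic): no H
  2 × N (aromatic): no H
  1 × C: 3 H
  1 × C: no H
  1 × N: no H
  1 × O: no H
  Total hydrogens = 5.
Molecular formula: C6H5N3O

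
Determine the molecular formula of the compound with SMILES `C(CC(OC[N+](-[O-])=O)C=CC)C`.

Heavy atoms from the SMILES: 8 C, 1 N, 3 O.
Implicit hydrogens by atom environment:
  3 × C: 2 H each → 6
  3 × C: 1 H each → 3
  2 × C: 3 H each → 6
  2 × O: no H
  1 × N (charge +1): no H
  1 × O (charge -1): no H
  Total hydrogens = 15.
Molecular formula: C8H15NO3

C8H15NO3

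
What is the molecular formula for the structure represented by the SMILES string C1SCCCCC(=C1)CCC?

Heavy atoms from the SMILES: 10 C, 1 S.
Implicit hydrogens by atom environment:
  7 × C: 2 H each → 14
  1 × C: 3 H
  1 × C: 1 H
  1 × C: no H
  1 × S: no H
  Total hydrogens = 18.
Molecular formula: C10H18S

C10H18S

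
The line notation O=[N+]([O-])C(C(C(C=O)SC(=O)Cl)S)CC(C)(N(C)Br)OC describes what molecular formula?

C10H16BrClN2O5S2

Heavy atoms from the SMILES: 1 Br, 10 C, 1 Cl, 2 N, 5 O, 2 S.
Implicit hydrogens by atom environment:
  4 × C: 1 H each → 4
  4 × O: no H
  3 × C: 3 H each → 9
  2 × C: no H
  1 × Br: no H
  1 × C: 2 H
  1 × Cl: no H
  1 × N: no H
  1 × N (charge +1): no H
  1 × O (charge -1): no H
  1 × S: 1 H
  1 × S: no H
  Total hydrogens = 16.
Molecular formula: C10H16BrClN2O5S2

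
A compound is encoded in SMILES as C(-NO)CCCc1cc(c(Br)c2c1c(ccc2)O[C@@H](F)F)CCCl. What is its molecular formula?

C17H19BrClF2NO2

Heavy atoms from the SMILES: 1 Br, 17 C, 1 Cl, 2 F, 1 N, 2 O.
Implicit hydrogens by atom environment:
  6 × C: 2 H each → 12
  6 × C (aromatic): no H
  4 × C (aromatic): 1 H each → 4
  2 × F: no H
  1 × Br: no H
  1 × C: 1 H
  1 × Cl: no H
  1 × N: 1 H
  1 × O: 1 H
  1 × O: no H
  Total hydrogens = 19.
Molecular formula: C17H19BrClF2NO2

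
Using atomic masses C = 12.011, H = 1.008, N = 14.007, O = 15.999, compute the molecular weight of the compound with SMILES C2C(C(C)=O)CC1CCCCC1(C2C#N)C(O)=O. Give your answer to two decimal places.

Molecular formula: C14H19NO3.
M = 14×12.011 + 19×1.008 + 1×14.007 + 3×15.999 = 249.31 g/mol.

249.31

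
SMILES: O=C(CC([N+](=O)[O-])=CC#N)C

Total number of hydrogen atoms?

Hydrogens are implicit in SMILES; fill each atom to its normal valence:
  3 × C: no H
  2 × O: no H
  1 × C: 3 H
  1 × C: 2 H
  1 × C: 1 H
  1 × N (charge +1): no H
  1 × N: no H
  1 × O (charge -1): no H
  Total hydrogens = 6.

6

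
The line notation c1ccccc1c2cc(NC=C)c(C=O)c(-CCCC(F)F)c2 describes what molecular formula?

C19H19F2NO

Heavy atoms from the SMILES: 19 C, 2 F, 1 N, 1 O.
Implicit hydrogens by atom environment:
  7 × C (aromatic): 1 H each → 7
  5 × C (aromatic): no H
  4 × C: 2 H each → 8
  3 × C: 1 H each → 3
  2 × F: no H
  1 × N: 1 H
  1 × O: no H
  Total hydrogens = 19.
Molecular formula: C19H19F2NO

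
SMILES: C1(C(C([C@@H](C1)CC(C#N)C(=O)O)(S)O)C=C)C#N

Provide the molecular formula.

C12H14N2O3S

Heavy atoms from the SMILES: 12 C, 2 N, 3 O, 1 S.
Implicit hydrogens by atom environment:
  5 × C: 1 H each → 5
  4 × C: no H
  3 × C: 2 H each → 6
  2 × N: no H
  2 × O: 1 H each → 2
  1 × O: no H
  1 × S: 1 H
  Total hydrogens = 14.
Molecular formula: C12H14N2O3S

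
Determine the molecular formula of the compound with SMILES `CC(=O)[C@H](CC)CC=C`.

Heavy atoms from the SMILES: 8 C, 1 O.
Implicit hydrogens by atom environment:
  3 × C: 2 H each → 6
  2 × C: 3 H each → 6
  2 × C: 1 H each → 2
  1 × C: no H
  1 × O: no H
  Total hydrogens = 14.
Molecular formula: C8H14O

C8H14O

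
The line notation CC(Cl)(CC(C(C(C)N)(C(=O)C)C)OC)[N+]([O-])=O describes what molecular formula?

Heavy atoms from the SMILES: 11 C, 1 Cl, 2 N, 4 O.
Implicit hydrogens by atom environment:
  5 × C: 3 H each → 15
  3 × C: no H
  3 × O: no H
  2 × C: 1 H each → 2
  1 × C: 2 H
  1 × Cl: no H
  1 × N: 2 H
  1 × N (charge +1): no H
  1 × O (charge -1): no H
  Total hydrogens = 21.
Molecular formula: C11H21ClN2O4

C11H21ClN2O4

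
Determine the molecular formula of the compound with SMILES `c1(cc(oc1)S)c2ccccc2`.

C10H8OS

Heavy atoms from the SMILES: 10 C, 1 O, 1 S.
Implicit hydrogens by atom environment:
  7 × C (aromatic): 1 H each → 7
  3 × C (aromatic): no H
  1 × O (aromatic): no H
  1 × S: 1 H
  Total hydrogens = 8.
Molecular formula: C10H8OS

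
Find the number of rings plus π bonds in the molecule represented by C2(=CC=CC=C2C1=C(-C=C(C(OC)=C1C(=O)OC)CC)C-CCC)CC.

Molecular formula from the SMILES: C23H30O3.
DoU = (2C + 2 + N − H − X)/2 = (2·23 + 2 + 0 − 30 − 0)/2 = 18/2 = 9.
(Structurally: 2 ring(s) + 7 π bond(s) = 9.)

9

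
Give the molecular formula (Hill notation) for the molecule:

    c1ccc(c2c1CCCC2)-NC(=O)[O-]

Heavy atoms from the SMILES: 11 C, 1 N, 2 O.
Implicit hydrogens by atom environment:
  4 × C: 2 H each → 8
  3 × C (aromatic): 1 H each → 3
  3 × C (aromatic): no H
  1 × C: no H
  1 × N: 1 H
  1 × O: no H
  1 × O (charge -1): no H
  Total hydrogens = 12.
Net charge -1.
Molecular formula: C11H12NO2-

C11H12NO2-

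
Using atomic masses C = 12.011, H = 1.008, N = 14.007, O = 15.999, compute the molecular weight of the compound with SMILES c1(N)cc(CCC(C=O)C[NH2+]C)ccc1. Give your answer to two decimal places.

Molecular formula: C12H19N2O+.
M = 12×12.011 + 19×1.008 + 2×14.007 + 1×15.999 = 207.30 g/mol.

207.30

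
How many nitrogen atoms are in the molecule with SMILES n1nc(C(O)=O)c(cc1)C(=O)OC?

The symbol for nitrogen appears 2 times in the SMILES.

2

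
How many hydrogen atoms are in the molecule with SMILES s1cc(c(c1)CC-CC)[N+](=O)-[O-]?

Hydrogens are implicit in SMILES; fill each atom to its normal valence:
  3 × C: 2 H each → 6
  2 × C (aromatic): 1 H each → 2
  2 × C (aromatic): no H
  1 × C: 3 H
  1 × N (charge +1): no H
  1 × O: no H
  1 × O (charge -1): no H
  1 × S (aromatic): no H
  Total hydrogens = 11.

11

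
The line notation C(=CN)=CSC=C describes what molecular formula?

C5H7NS

Heavy atoms from the SMILES: 5 C, 1 N, 1 S.
Implicit hydrogens by atom environment:
  3 × C: 1 H each → 3
  1 × C: 2 H
  1 × C: no H
  1 × N: 2 H
  1 × S: no H
  Total hydrogens = 7.
Molecular formula: C5H7NS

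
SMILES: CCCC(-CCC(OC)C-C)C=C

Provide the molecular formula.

Heavy atoms from the SMILES: 12 C, 1 O.
Implicit hydrogens by atom environment:
  6 × C: 2 H each → 12
  3 × C: 3 H each → 9
  3 × C: 1 H each → 3
  1 × O: no H
  Total hydrogens = 24.
Molecular formula: C12H24O

C12H24O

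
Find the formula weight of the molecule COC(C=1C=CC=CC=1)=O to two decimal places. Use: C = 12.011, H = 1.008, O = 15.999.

Molecular formula: C8H8O2.
M = 8×12.011 + 8×1.008 + 2×15.999 = 136.15 g/mol.

136.15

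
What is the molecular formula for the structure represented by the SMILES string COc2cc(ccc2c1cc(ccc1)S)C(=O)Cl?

C14H11ClO2S

Heavy atoms from the SMILES: 14 C, 1 Cl, 2 O, 1 S.
Implicit hydrogens by atom environment:
  7 × C (aromatic): 1 H each → 7
  5 × C (aromatic): no H
  2 × O: no H
  1 × C: 3 H
  1 × C: no H
  1 × Cl: no H
  1 × S: 1 H
  Total hydrogens = 11.
Molecular formula: C14H11ClO2S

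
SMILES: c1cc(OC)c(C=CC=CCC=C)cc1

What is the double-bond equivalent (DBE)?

7

Molecular formula from the SMILES: C14H16O.
DoU = (2C + 2 + N − H − X)/2 = (2·14 + 2 + 0 − 16 − 0)/2 = 14/2 = 7.
(Structurally: 1 ring(s) + 6 π bond(s) = 7.)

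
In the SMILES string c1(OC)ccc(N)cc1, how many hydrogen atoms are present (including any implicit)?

Hydrogens are implicit in SMILES; fill each atom to its normal valence:
  4 × C (aromatic): 1 H each → 4
  2 × C (aromatic): no H
  1 × C: 3 H
  1 × N: 2 H
  1 × O: no H
  Total hydrogens = 9.

9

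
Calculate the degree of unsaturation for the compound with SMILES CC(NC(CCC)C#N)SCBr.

2

Molecular formula from the SMILES: C8H15BrN2S.
DoU = (2C + 2 + N − H − X)/2 = (2·8 + 2 + 2 − 15 − 1)/2 = 4/2 = 2.
(Structurally: 0 ring(s) + 2 π bond(s) = 2.)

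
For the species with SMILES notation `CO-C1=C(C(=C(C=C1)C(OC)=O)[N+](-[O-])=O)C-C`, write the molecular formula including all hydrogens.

C11H13NO5

Heavy atoms from the SMILES: 11 C, 1 N, 5 O.
Implicit hydrogens by atom environment:
  4 × C (aromatic): no H
  4 × O: no H
  3 × C: 3 H each → 9
  2 × C (aromatic): 1 H each → 2
  1 × C: 2 H
  1 × C: no H
  1 × N (charge +1): no H
  1 × O (charge -1): no H
  Total hydrogens = 13.
Molecular formula: C11H13NO5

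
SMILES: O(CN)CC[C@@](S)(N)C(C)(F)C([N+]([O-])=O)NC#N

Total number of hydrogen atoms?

16

Hydrogens are implicit in SMILES; fill each atom to its normal valence:
  3 × C: 2 H each → 6
  3 × C: no H
  2 × N: 2 H each → 4
  2 × O: no H
  1 × C: 3 H
  1 × C: 1 H
  1 × F: no H
  1 × N: 1 H
  1 × N (charge +1): no H
  1 × N: no H
  1 × O (charge -1): no H
  1 × S: 1 H
  Total hydrogens = 16.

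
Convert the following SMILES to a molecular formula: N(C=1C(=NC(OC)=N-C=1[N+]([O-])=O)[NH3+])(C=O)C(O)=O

Heavy atoms from the SMILES: 7 C, 5 N, 6 O.
Implicit hydrogens by atom environment:
  4 × C (aromatic): no H
  4 × O: no H
  2 × N (aromatic): no H
  1 × C: 3 H
  1 × C: 1 H
  1 × C: no H
  1 × N (charge +1): 3 H
  1 × N: no H
  1 × N (charge +1): no H
  1 × O: 1 H
  1 × O (charge -1): no H
  Total hydrogens = 8.
Net charge +1.
Molecular formula: C7H8N5O6+

C7H8N5O6+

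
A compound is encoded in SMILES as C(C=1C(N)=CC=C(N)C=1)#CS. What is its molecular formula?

Heavy atoms from the SMILES: 8 C, 2 N, 1 S.
Implicit hydrogens by atom environment:
  3 × C (aromatic): 1 H each → 3
  3 × C (aromatic): no H
  2 × C: no H
  2 × N: 2 H each → 4
  1 × S: 1 H
  Total hydrogens = 8.
Molecular formula: C8H8N2S

C8H8N2S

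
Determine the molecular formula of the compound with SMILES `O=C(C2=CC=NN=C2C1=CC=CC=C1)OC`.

Heavy atoms from the SMILES: 12 C, 2 N, 2 O.
Implicit hydrogens by atom environment:
  7 × C (aromatic): 1 H each → 7
  3 × C (aromatic): no H
  2 × N (aromatic): no H
  2 × O: no H
  1 × C: 3 H
  1 × C: no H
  Total hydrogens = 10.
Molecular formula: C12H10N2O2

C12H10N2O2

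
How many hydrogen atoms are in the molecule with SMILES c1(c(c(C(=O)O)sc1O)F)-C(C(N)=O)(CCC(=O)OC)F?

Hydrogens are implicit in SMILES; fill each atom to its normal valence:
  4 × C (aromatic): no H
  4 × C: no H
  4 × O: no H
  2 × C: 2 H each → 4
  2 × F: no H
  2 × O: 1 H each → 2
  1 × C: 3 H
  1 × N: 2 H
  1 × S (aromatic): no H
  Total hydrogens = 11.

11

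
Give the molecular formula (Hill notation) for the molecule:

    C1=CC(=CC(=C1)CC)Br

Heavy atoms from the SMILES: 1 Br, 8 C.
Implicit hydrogens by atom environment:
  4 × C (aromatic): 1 H each → 4
  2 × C (aromatic): no H
  1 × Br: no H
  1 × C: 3 H
  1 × C: 2 H
  Total hydrogens = 9.
Molecular formula: C8H9Br

C8H9Br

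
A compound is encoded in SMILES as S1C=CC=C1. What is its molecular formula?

Heavy atoms from the SMILES: 4 C, 1 S.
Implicit hydrogens by atom environment:
  4 × C (aromatic): 1 H each → 4
  1 × S (aromatic): no H
  Total hydrogens = 4.
Molecular formula: C4H4S

C4H4S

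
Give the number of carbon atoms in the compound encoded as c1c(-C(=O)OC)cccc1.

The symbol for carbon appears 8 times in the SMILES. Lowercase c denotes aromatic carbon and counts toward C.

8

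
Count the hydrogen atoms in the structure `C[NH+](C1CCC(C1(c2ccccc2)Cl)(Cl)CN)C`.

Hydrogens are implicit in SMILES; fill each atom to its normal valence:
  5 × C (aromatic): 1 H each → 5
  3 × C: 2 H each → 6
  2 × C: 3 H each → 6
  2 × C: no H
  2 × Cl: no H
  1 × C: 1 H
  1 × C (aromatic): no H
  1 × N: 2 H
  1 × N (charge +1): 1 H
  Total hydrogens = 21.

21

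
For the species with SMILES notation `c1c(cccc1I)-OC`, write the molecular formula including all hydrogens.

Heavy atoms from the SMILES: 7 C, 1 I, 1 O.
Implicit hydrogens by atom environment:
  4 × C (aromatic): 1 H each → 4
  2 × C (aromatic): no H
  1 × C: 3 H
  1 × I: no H
  1 × O: no H
  Total hydrogens = 7.
Molecular formula: C7H7IO

C7H7IO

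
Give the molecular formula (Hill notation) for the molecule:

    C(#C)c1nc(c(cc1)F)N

Heavy atoms from the SMILES: 7 C, 1 F, 2 N.
Implicit hydrogens by atom environment:
  3 × C (aromatic): no H
  2 × C (aromatic): 1 H each → 2
  1 × C: 1 H
  1 × C: no H
  1 × F: no H
  1 × N: 2 H
  1 × N (aromatic): no H
  Total hydrogens = 5.
Molecular formula: C7H5FN2

C7H5FN2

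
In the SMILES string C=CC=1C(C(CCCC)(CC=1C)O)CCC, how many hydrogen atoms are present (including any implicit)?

26

Hydrogens are implicit in SMILES; fill each atom to its normal valence:
  7 × C: 2 H each → 14
  3 × C: 3 H each → 9
  3 × C: no H
  2 × C: 1 H each → 2
  1 × O: 1 H
  Total hydrogens = 26.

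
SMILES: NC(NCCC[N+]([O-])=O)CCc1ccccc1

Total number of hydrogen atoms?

Hydrogens are implicit in SMILES; fill each atom to its normal valence:
  5 × C: 2 H each → 10
  5 × C (aromatic): 1 H each → 5
  1 × C: 1 H
  1 × C (aromatic): no H
  1 × N: 2 H
  1 × N: 1 H
  1 × N (charge +1): no H
  1 × O: no H
  1 × O (charge -1): no H
  Total hydrogens = 19.

19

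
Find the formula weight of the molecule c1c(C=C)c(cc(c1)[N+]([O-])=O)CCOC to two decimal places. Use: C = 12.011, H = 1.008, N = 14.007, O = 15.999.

Molecular formula: C11H13NO3.
M = 11×12.011 + 13×1.008 + 1×14.007 + 3×15.999 = 207.23 g/mol.

207.23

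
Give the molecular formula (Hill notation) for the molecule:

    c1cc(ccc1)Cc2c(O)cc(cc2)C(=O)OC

C15H14O3

Heavy atoms from the SMILES: 15 C, 3 O.
Implicit hydrogens by atom environment:
  8 × C (aromatic): 1 H each → 8
  4 × C (aromatic): no H
  2 × O: no H
  1 × C: 3 H
  1 × C: 2 H
  1 × C: no H
  1 × O: 1 H
  Total hydrogens = 14.
Molecular formula: C15H14O3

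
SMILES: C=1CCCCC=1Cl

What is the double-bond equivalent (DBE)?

2

Molecular formula from the SMILES: C6H9Cl.
DoU = (2C + 2 + N − H − X)/2 = (2·6 + 2 + 0 − 9 − 1)/2 = 4/2 = 2.
(Structurally: 1 ring(s) + 1 π bond(s) = 2.)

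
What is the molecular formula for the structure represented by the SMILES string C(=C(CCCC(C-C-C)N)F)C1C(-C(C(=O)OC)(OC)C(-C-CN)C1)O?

Heavy atoms from the SMILES: 19 C, 1 F, 2 N, 4 O.
Implicit hydrogens by atom environment:
  8 × C: 2 H each → 16
  5 × C: 1 H each → 5
  3 × C: 3 H each → 9
  3 × C: no H
  3 × O: no H
  2 × N: 2 H each → 4
  1 × F: no H
  1 × O: 1 H
  Total hydrogens = 35.
Molecular formula: C19H35FN2O4

C19H35FN2O4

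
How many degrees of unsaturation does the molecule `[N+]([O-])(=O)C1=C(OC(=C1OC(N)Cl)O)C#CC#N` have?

8

Molecular formula from the SMILES: C8H4ClN3O5.
DoU = (2C + 2 + N − H − X)/2 = (2·8 + 2 + 3 − 4 − 1)/2 = 16/2 = 8.
(Structurally: 1 ring(s) + 7 π bond(s) = 8.)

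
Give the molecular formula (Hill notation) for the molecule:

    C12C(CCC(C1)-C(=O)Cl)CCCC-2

C11H17ClO

Heavy atoms from the SMILES: 11 C, 1 Cl, 1 O.
Implicit hydrogens by atom environment:
  7 × C: 2 H each → 14
  3 × C: 1 H each → 3
  1 × C: no H
  1 × Cl: no H
  1 × O: no H
  Total hydrogens = 17.
Molecular formula: C11H17ClO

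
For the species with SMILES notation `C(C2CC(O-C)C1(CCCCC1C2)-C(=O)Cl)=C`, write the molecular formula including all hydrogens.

Heavy atoms from the SMILES: 14 C, 1 Cl, 2 O.
Implicit hydrogens by atom environment:
  7 × C: 2 H each → 14
  4 × C: 1 H each → 4
  2 × C: no H
  2 × O: no H
  1 × C: 3 H
  1 × Cl: no H
  Total hydrogens = 21.
Molecular formula: C14H21ClO2

C14H21ClO2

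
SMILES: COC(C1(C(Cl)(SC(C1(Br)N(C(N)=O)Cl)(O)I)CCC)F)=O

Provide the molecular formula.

C10H13BrCl2FIN2O4S

Heavy atoms from the SMILES: 1 Br, 10 C, 2 Cl, 1 F, 1 I, 2 N, 4 O, 1 S.
Implicit hydrogens by atom environment:
  6 × C: no H
  3 × O: no H
  2 × C: 3 H each → 6
  2 × C: 2 H each → 4
  2 × Cl: no H
  1 × Br: no H
  1 × F: no H
  1 × I: no H
  1 × N: 2 H
  1 × N: no H
  1 × O: 1 H
  1 × S: no H
  Total hydrogens = 13.
Molecular formula: C10H13BrCl2FIN2O4S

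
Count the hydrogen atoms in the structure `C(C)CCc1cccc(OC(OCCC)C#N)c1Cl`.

20

Hydrogens are implicit in SMILES; fill each atom to its normal valence:
  5 × C: 2 H each → 10
  3 × C (aromatic): 1 H each → 3
  3 × C (aromatic): no H
  2 × C: 3 H each → 6
  2 × O: no H
  1 × C: 1 H
  1 × C: no H
  1 × Cl: no H
  1 × N: no H
  Total hydrogens = 20.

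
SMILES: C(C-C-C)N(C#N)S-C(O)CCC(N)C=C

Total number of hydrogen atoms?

21

Hydrogens are implicit in SMILES; fill each atom to its normal valence:
  6 × C: 2 H each → 12
  3 × C: 1 H each → 3
  2 × N: no H
  1 × C: 3 H
  1 × C: no H
  1 × N: 2 H
  1 × O: 1 H
  1 × S: no H
  Total hydrogens = 21.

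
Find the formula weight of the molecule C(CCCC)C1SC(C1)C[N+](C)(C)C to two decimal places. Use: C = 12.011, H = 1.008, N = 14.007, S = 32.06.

216.41

Molecular formula: C12H26NS+.
M = 12×12.011 + 26×1.008 + 1×14.007 + 1×32.06 = 216.41 g/mol.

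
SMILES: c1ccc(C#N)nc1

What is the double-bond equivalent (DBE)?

6

Molecular formula from the SMILES: C6H4N2.
DoU = (2C + 2 + N − H − X)/2 = (2·6 + 2 + 2 − 4 − 0)/2 = 12/2 = 6.
(Structurally: 1 ring(s) + 5 π bond(s) = 6.)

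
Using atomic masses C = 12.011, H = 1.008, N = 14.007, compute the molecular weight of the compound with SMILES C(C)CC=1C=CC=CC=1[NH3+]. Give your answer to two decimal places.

136.22

Molecular formula: C9H14N+.
M = 9×12.011 + 14×1.008 + 1×14.007 = 136.22 g/mol.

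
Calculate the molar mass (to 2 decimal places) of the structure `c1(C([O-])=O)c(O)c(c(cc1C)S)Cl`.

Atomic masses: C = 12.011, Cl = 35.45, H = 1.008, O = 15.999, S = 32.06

217.64

Molecular formula: C8H6ClO3S-.
M = 8×12.011 + 1×35.45 + 6×1.008 + 3×15.999 + 1×32.06 = 217.64 g/mol.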